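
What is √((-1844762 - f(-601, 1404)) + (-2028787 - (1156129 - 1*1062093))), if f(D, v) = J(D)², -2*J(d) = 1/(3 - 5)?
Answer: I*√63481361/4 ≈ 1991.9*I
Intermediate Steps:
J(d) = ¼ (J(d) = -1/(2*(3 - 5)) = -½/(-2) = -½*(-½) = ¼)
f(D, v) = 1/16 (f(D, v) = (¼)² = 1/16)
√((-1844762 - f(-601, 1404)) + (-2028787 - (1156129 - 1*1062093))) = √((-1844762 - 1*1/16) + (-2028787 - (1156129 - 1*1062093))) = √((-1844762 - 1/16) + (-2028787 - (1156129 - 1062093))) = √(-29516193/16 + (-2028787 - 1*94036)) = √(-29516193/16 + (-2028787 - 94036)) = √(-29516193/16 - 2122823) = √(-63481361/16) = I*√63481361/4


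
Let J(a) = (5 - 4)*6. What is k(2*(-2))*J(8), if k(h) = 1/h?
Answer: -3/2 ≈ -1.5000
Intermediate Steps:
J(a) = 6 (J(a) = 1*6 = 6)
k(2*(-2))*J(8) = 6/(2*(-2)) = 6/(-4) = -¼*6 = -3/2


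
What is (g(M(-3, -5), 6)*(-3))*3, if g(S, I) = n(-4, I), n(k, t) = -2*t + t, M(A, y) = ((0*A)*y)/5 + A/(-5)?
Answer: 54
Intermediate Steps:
M(A, y) = -A/5 (M(A, y) = (0*y)*(⅕) + A*(-⅕) = 0*(⅕) - A/5 = 0 - A/5 = -A/5)
n(k, t) = -t
g(S, I) = -I
(g(M(-3, -5), 6)*(-3))*3 = (-1*6*(-3))*3 = -6*(-3)*3 = 18*3 = 54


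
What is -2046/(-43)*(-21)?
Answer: -42966/43 ≈ -999.21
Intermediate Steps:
-2046/(-43)*(-21) = -2046*(-1)/43*(-21) = -93*(-22/43)*(-21) = (2046/43)*(-21) = -42966/43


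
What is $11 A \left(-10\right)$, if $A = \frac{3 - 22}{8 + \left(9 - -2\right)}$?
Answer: $110$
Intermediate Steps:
$A = -1$ ($A = - \frac{19}{8 + \left(9 + 2\right)} = - \frac{19}{8 + 11} = - \frac{19}{19} = \left(-19\right) \frac{1}{19} = -1$)
$11 A \left(-10\right) = 11 \left(-1\right) \left(-10\right) = \left(-11\right) \left(-10\right) = 110$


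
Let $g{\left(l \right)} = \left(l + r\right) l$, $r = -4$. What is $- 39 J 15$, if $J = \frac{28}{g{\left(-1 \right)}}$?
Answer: $-3276$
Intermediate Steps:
$g{\left(l \right)} = l \left(-4 + l\right)$ ($g{\left(l \right)} = \left(l - 4\right) l = \left(-4 + l\right) l = l \left(-4 + l\right)$)
$J = \frac{28}{5}$ ($J = \frac{28}{\left(-1\right) \left(-4 - 1\right)} = \frac{28}{\left(-1\right) \left(-5\right)} = \frac{28}{5} \approx 5.6$)
$- 39 J 15 = \left(-39\right) \frac{28}{5} \cdot 15 = \left(- \frac{1092}{5}\right) 15 = -3276$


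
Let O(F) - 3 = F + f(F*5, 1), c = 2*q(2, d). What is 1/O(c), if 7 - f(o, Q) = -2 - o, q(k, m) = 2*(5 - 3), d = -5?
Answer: 1/60 ≈ 0.016667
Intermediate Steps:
q(k, m) = 4 (q(k, m) = 2*2 = 4)
f(o, Q) = 9 + o (f(o, Q) = 7 - (-2 - o) = 7 + (2 + o) = 9 + o)
c = 8 (c = 2*4 = 8)
O(F) = 12 + 6*F (O(F) = 3 + (F + (9 + F*5)) = 3 + (F + (9 + 5*F)) = 3 + (9 + 6*F) = 12 + 6*F)
1/O(c) = 1/(12 + 6*8) = 1/(12 + 48) = 1/60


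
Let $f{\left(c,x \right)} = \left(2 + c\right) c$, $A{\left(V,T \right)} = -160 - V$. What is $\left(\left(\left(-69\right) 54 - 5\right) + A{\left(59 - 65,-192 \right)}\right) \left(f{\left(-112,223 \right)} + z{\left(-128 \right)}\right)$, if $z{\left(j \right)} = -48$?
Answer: $-47676720$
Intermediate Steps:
$f{\left(c,x \right)} = c \left(2 + c\right)$
$\left(\left(\left(-69\right) 54 - 5\right) + A{\left(59 - 65,-192 \right)}\right) \left(f{\left(-112,223 \right)} + z{\left(-128 \right)}\right) = \left(\left(\left(-69\right) 54 - 5\right) - \left(219 - 65\right)\right) \left(- 112 \left(2 - 112\right) - 48\right) = \left(\left(-3726 - 5\right) - 154\right) \left(\left(-112\right) \left(-110\right) - 48\right) = \left(-3731 - 154\right) \left(12320 - 48\right) = \left(-3731 + \left(-160 + 6\right)\right) 12272 = \left(-3731 - 154\right) 12272 = \left(-3885\right) 12272 = -47676720$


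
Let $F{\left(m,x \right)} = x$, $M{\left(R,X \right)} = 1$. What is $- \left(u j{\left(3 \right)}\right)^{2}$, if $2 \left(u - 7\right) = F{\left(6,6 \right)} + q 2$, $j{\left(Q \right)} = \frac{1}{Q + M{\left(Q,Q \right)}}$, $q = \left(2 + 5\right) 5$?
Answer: $- \frac{2025}{16} \approx -126.56$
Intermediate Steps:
$q = 35$ ($q = 7 \cdot 5 = 35$)
$j{\left(Q \right)} = \frac{1}{1 + Q}$ ($j{\left(Q \right)} = \frac{1}{Q + 1} = \frac{1}{1 + Q}$)
$u = 45$ ($u = 7 + \frac{6 + 35 \cdot 2}{2} = 7 + \frac{6 + 70}{2} = 7 + \frac{1}{2} \cdot 76 = 7 + 38 = 45$)
$- \left(u j{\left(3 \right)}\right)^{2} = - \left(\frac{45}{1 + 3}\right)^{2} = - \left(\frac{45}{4}\right)^{2} = \left(-1\right) \frac{2025}{16} = - \frac{2025}{16}$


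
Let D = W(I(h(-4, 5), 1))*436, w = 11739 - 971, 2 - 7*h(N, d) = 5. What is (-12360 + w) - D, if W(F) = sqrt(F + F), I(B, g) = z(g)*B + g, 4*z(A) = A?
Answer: -1592 - 1090*sqrt(14)/7 ≈ -2174.6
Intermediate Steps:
h(N, d) = -3/7 (h(N, d) = 2/7 - 1/7*5 = 2/7 - 5/7 = -3/7)
w = 10768
z(A) = A/4
I(B, g) = g + B*g/4 (I(B, g) = (g/4)*B + g = B*g/4 + g = g + B*g/4)
W(F) = sqrt(2)*sqrt(F) (W(F) = sqrt(2*F) = sqrt(2)*sqrt(F))
D = 1090*sqrt(14)/7 (D = (sqrt(2)*sqrt((1/4)*1*(4 - 3/7)))*436 = (sqrt(2)*sqrt((1/4)*1*(25/7)))*436 = (sqrt(2)*sqrt(25/28))*436 = (sqrt(2)*(5*sqrt(7)/14))*436 = (5*sqrt(14)/14)*436 = 1090*sqrt(14)/7 ≈ 582.63)
(-12360 + w) - D = (-12360 + 10768) - 1090*sqrt(14)/7 = -1592 - 1090*sqrt(14)/7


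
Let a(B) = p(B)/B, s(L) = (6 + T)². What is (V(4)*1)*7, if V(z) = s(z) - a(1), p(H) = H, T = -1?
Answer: 168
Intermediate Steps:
s(L) = 25 (s(L) = (6 - 1)² = 5² = 25)
a(B) = 1 (a(B) = B/B = 1)
V(z) = 24 (V(z) = 25 - 1*1 = 25 - 1 = 24)
(V(4)*1)*7 = (24*1)*7 = 24*7 = 168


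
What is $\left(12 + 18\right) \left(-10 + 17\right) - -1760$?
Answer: $1970$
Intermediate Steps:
$\left(12 + 18\right) \left(-10 + 17\right) - -1760 = 30 \cdot 7 + 1760 = 210 + 1760 = 1970$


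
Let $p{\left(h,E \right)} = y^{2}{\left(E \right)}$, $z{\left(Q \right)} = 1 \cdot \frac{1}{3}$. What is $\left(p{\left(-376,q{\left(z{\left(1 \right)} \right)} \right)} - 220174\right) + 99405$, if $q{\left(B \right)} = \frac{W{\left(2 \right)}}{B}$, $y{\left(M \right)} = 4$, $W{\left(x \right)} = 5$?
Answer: $-120753$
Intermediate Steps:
$z{\left(Q \right)} = \frac{1}{3}$ ($z{\left(Q \right)} = 1 \cdot \frac{1}{3} = \frac{1}{3}$)
$q{\left(B \right)} = \frac{5}{B}$
$p{\left(h,E \right)} = 16$ ($p{\left(h,E \right)} = 4^{2} = 16$)
$\left(p{\left(-376,q{\left(z{\left(1 \right)} \right)} \right)} - 220174\right) + 99405 = \left(16 - 220174\right) + 99405 = -220158 + 99405 = -120753$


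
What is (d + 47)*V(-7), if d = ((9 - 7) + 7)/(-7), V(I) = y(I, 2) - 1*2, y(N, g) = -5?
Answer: -320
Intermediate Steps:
V(I) = -7 (V(I) = -5 - 1*2 = -5 - 2 = -7)
d = -9/7 (d = (2 + 7)*(-⅐) = 9*(-⅐) = -9/7 ≈ -1.2857)
(d + 47)*V(-7) = (-9/7 + 47)*(-7) = (320/7)*(-7) = -320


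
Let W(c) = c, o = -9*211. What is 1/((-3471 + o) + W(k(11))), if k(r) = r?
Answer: -1/5359 ≈ -0.00018660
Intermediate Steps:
o = -1899
1/((-3471 + o) + W(k(11))) = 1/((-3471 - 1899) + 11) = 1/(-5370 + 11) = 1/(-5359) = -1/5359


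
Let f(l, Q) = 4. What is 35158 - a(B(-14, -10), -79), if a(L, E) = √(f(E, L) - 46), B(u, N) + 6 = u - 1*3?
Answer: 35158 - I*√42 ≈ 35158.0 - 6.4807*I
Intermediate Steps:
B(u, N) = -9 + u (B(u, N) = -6 + (u - 1*3) = -6 + (u - 3) = -6 + (-3 + u) = -9 + u)
a(L, E) = I*√42 (a(L, E) = √(4 - 46) = √(-42) = I*√42)
35158 - a(B(-14, -10), -79) = 35158 - I*√42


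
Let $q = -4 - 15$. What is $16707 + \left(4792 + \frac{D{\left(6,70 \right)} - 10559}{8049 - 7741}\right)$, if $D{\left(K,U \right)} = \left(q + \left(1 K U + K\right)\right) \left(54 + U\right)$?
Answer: $\frac{6661601}{308} \approx 21629.0$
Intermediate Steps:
$q = -19$
$D{\left(K,U \right)} = \left(54 + U\right) \left(-19 + K + K U\right)$ ($D{\left(K,U \right)} = \left(-19 + \left(1 K U + K\right)\right) \left(54 + U\right) = \left(-19 + \left(K U + K\right)\right) \left(54 + U\right) = \left(-19 + \left(K + K U\right)\right) \left(54 + U\right) = \left(-19 + K + K U\right) \left(54 + U\right) = \left(54 + U\right) \left(-19 + K + K U\right)$)
$16707 + \left(4792 + \frac{D{\left(6,70 \right)} - 10559}{8049 - 7741}\right) = 16707 + \left(4792 + \frac{\left(-1026 - 1330 + 54 \cdot 6 + 6 \cdot 70^{2} + 55 \cdot 6 \cdot 70\right) - 10559}{8049 - 7741}\right) = 16707 + \left(4792 + \frac{\left(-1026 - 1330 + 324 + 6 \cdot 4900 + 23100\right) - 10559}{308}\right) = 16707 + \left(4792 + \left(\left(-1026 - 1330 + 324 + 29400 + 23100\right) - 10559\right) \frac{1}{308}\right) = 16707 + \left(4792 + \left(50468 - 10559\right) \frac{1}{308}\right) = 16707 + \left(4792 + 39909 \cdot \frac{1}{308}\right) = 16707 + \left(4792 + \frac{39909}{308}\right) = 16707 + \frac{1515845}{308} = \frac{6661601}{308}$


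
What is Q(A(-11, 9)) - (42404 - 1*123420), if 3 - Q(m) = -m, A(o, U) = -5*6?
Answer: 80989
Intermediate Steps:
A(o, U) = -30
Q(m) = 3 + m (Q(m) = 3 - (-1)*m = 3 + m)
Q(A(-11, 9)) - (42404 - 1*123420) = (3 - 30) - (42404 - 1*123420) = -27 - (42404 - 123420) = -27 - 1*(-81016) = -27 + 81016 = 80989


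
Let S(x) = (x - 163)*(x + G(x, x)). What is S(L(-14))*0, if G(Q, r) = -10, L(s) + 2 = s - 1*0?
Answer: 0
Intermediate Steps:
L(s) = -2 + s (L(s) = -2 + (s - 1*0) = -2 + (s + 0) = -2 + s)
S(x) = (-163 + x)*(-10 + x) (S(x) = (x - 163)*(x - 10) = (-163 + x)*(-10 + x))
S(L(-14))*0 = (1630 + (-2 - 14)² - 173*(-2 - 14))*0 = (1630 + (-16)² - 173*(-16))*0 = (1630 + 256 + 2768)*0 = 4654*0 = 0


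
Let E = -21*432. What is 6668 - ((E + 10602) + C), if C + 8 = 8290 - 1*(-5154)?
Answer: -8298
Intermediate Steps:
E = -9072
C = 13436 (C = -8 + (8290 - 1*(-5154)) = -8 + (8290 + 5154) = -8 + 13444 = 13436)
6668 - ((E + 10602) + C) = 6668 - ((-9072 + 10602) + 13436) = 6668 - (1530 + 13436) = 6668 - 1*14966 = 6668 - 14966 = -8298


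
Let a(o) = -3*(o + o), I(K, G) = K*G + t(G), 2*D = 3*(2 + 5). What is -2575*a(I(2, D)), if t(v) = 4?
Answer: 386250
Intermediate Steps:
D = 21/2 (D = (3*(2 + 5))/2 = (3*7)/2 = (½)*21 = 21/2 ≈ 10.500)
I(K, G) = 4 + G*K (I(K, G) = K*G + 4 = G*K + 4 = 4 + G*K)
a(o) = -6*o
-2575*a(I(2, D)) = -(-15450)*(4 + (21/2)*2) = -(-15450)*(4 + 21) = -(-15450)*25 = -2575*(-150) = 386250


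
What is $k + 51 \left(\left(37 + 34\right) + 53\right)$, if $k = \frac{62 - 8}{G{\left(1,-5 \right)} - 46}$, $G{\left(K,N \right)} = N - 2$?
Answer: $\frac{335118}{53} \approx 6323.0$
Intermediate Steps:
$G{\left(K,N \right)} = -2 + N$ ($G{\left(K,N \right)} = N - 2 = -2 + N$)
$k = - \frac{54}{53}$ ($k = \frac{62 - 8}{\left(-2 - 5\right) - 46} = \frac{54}{-7 - 46} = \frac{54}{-53} = 54 \left(- \frac{1}{53}\right) = - \frac{54}{53} \approx -1.0189$)
$k + 51 \left(\left(37 + 34\right) + 53\right) = - \frac{54}{53} + 51 \left(\left(37 + 34\right) + 53\right) = - \frac{54}{53} + 51 \left(71 + 53\right) = - \frac{54}{53} + 51 \cdot 124 = - \frac{54}{53} + 6324 = \frac{335118}{53}$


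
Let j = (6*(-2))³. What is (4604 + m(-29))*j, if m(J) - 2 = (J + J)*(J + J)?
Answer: -13772160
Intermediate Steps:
m(J) = 2 + 4*J² (m(J) = 2 + (J + J)*(J + J) = 2 + (2*J)*(2*J) = 2 + 4*J²)
j = -1728 (j = (-12)³ = -1728)
(4604 + m(-29))*j = (4604 + (2 + 4*(-29)²))*(-1728) = (4604 + (2 + 4*841))*(-1728) = (4604 + (2 + 3364))*(-1728) = (4604 + 3366)*(-1728) = 7970*(-1728) = -13772160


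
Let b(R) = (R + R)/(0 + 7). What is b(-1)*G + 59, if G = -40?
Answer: 493/7 ≈ 70.429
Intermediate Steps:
b(R) = 2*R/7 (b(R) = (2*R)/7 = (2*R)*(⅐) = 2*R/7)
b(-1)*G + 59 = ((2/7)*(-1))*(-40) + 59 = -2/7*(-40) + 59 = 80/7 + 59 = 493/7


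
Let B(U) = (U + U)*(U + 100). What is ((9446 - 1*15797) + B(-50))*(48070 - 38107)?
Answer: -113090013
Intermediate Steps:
B(U) = 2*U*(100 + U) (B(U) = (2*U)*(100 + U) = 2*U*(100 + U))
((9446 - 1*15797) + B(-50))*(48070 - 38107) = ((9446 - 1*15797) + 2*(-50)*(100 - 50))*(48070 - 38107) = ((9446 - 15797) + 2*(-50)*50)*9963 = (-6351 - 5000)*9963 = -11351*9963 = -113090013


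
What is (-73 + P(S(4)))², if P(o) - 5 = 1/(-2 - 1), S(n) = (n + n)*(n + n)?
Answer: 42025/9 ≈ 4669.4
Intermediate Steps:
S(n) = 4*n² (S(n) = (2*n)*(2*n) = 4*n²)
P(o) = 14/3 (P(o) = 5 + 1/(-2 - 1) = 5 + 1/(-3) = 5 - ⅓ = 14/3)
(-73 + P(S(4)))² = (-73 + 14/3)² = (-205/3)² = 42025/9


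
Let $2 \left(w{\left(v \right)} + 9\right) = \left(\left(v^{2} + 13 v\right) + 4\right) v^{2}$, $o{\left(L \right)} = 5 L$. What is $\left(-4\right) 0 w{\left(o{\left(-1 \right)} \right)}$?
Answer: $0$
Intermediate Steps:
$w{\left(v \right)} = -9 + \frac{v^{2} \left(4 + v^{2} + 13 v\right)}{2}$ ($w{\left(v \right)} = -9 + \frac{\left(\left(v^{2} + 13 v\right) + 4\right) v^{2}}{2} = -9 + \frac{\left(4 + v^{2} + 13 v\right) v^{2}}{2} = -9 + \frac{v^{2} \left(4 + v^{2} + 13 v\right)}{2}$)
$\left(-4\right) 0 w{\left(o{\left(-1 \right)} \right)} = \left(-4\right) 0 \left(-9 + \frac{\left(5 \left(-1\right)\right)^{4}}{2} + 2 \left(5 \left(-1\right)\right)^{2} + \frac{13 \left(5 \left(-1\right)\right)^{3}}{2}\right) = 0 \left(-9 + \frac{\left(-5\right)^{4}}{2} + 2 \left(-5\right)^{2} + \frac{13 \left(-5\right)^{3}}{2}\right) = 0 \left(-9 + \frac{1}{2} \cdot 625 + 2 \cdot 25 + \frac{13}{2} \left(-125\right)\right) = 0 \left(-9 + \frac{625}{2} + 50 - \frac{1625}{2}\right) = 0 \left(-459\right) = 0$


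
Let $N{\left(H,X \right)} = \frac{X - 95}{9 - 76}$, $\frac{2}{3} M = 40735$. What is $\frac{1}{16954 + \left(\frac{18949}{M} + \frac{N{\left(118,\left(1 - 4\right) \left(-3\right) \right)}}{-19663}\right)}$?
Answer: $\frac{160995433305}{2729566493364398} \approx 5.8982 \cdot 10^{-5}$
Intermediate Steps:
$M = \frac{122205}{2}$ ($M = \frac{3}{2} \cdot 40735 = \frac{122205}{2} \approx 61103.0$)
$N{\left(H,X \right)} = \frac{95}{67} - \frac{X}{67}$ ($N{\left(H,X \right)} = \frac{-95 + X}{-67} = \left(-95 + X\right) \left(- \frac{1}{67}\right) = \frac{95}{67} - \frac{X}{67}$)
$\frac{1}{16954 + \left(\frac{18949}{M} + \frac{N{\left(118,\left(1 - 4\right) \left(-3\right) \right)}}{-19663}\right)} = \frac{1}{16954 + \left(\frac{18949}{\frac{122205}{2}} + \frac{\frac{95}{67} - \frac{\left(1 - 4\right) \left(-3\right)}{67}}{-19663}\right)} = \frac{1}{16954 + \left(18949 \cdot \frac{2}{122205} + \left(\frac{95}{67} - \frac{\left(-3\right) \left(-3\right)}{67}\right) \left(- \frac{1}{19663}\right)\right)} = \frac{1}{16954 + \left(\frac{37898}{122205} + \left(\frac{95}{67} - \frac{9}{67}\right) \left(- \frac{1}{19663}\right)\right)} = \frac{1}{16954 + \left(\frac{37898}{122205} + \frac{86}{67} \left(- \frac{1}{19663}\right)\right)} = \frac{1}{16954 + \left(\frac{37898}{122205} - \frac{86}{1317421}\right)} = \frac{1}{16954 + \frac{49917111428}{160995433305}} = \frac{1}{\frac{2729566493364398}{160995433305}} = \frac{160995433305}{2729566493364398}$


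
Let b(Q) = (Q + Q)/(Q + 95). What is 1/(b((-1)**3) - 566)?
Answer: -47/26603 ≈ -0.0017667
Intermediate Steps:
b(Q) = 2*Q/(95 + Q) (b(Q) = (2*Q)/(95 + Q) = 2*Q/(95 + Q))
1/(b((-1)**3) - 566) = 1/(2*(-1)**3/(95 + (-1)**3) - 566) = 1/(2*(-1)/(95 - 1) - 566) = 1/(2*(-1)/94 - 566) = 1/(2*(-1)*(1/94) - 566) = 1/(-1/47 - 566) = 1/(-26603/47) = -47/26603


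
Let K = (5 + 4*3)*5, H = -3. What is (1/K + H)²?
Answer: 64516/7225 ≈ 8.9296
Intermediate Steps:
K = 85 (K = (5 + 12)*5 = 17*5 = 85)
(1/K + H)² = (1/85 - 3)² = (-254/85)² = 64516/7225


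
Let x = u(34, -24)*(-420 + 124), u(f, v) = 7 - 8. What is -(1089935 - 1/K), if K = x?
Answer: -322620759/296 ≈ -1.0899e+6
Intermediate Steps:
u(f, v) = -1
x = 296 (x = -(-420 + 124) = -1*(-296) = 296)
K = 296
-(1089935 - 1/K) = -(1089935 - 1/296) = -1*322620759/296 = -322620759/296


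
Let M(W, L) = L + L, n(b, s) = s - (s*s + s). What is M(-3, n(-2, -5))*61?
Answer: -3050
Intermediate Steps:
n(b, s) = -s**2 (n(b, s) = s - (s**2 + s) = s - (s + s**2) = s + (-s - s**2) = -s**2)
M(W, L) = 2*L
M(-3, n(-2, -5))*61 = (2*(-1*(-5)**2))*61 = (2*(-1*25))*61 = (2*(-25))*61 = -50*61 = -3050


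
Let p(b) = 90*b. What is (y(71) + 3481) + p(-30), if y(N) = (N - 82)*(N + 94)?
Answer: -1034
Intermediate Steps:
y(N) = (-82 + N)*(94 + N)
(y(71) + 3481) + p(-30) = ((-7708 + 71² + 12*71) + 3481) + 90*(-30) = ((-7708 + 5041 + 852) + 3481) - 2700 = (-1815 + 3481) - 2700 = 1666 - 2700 = -1034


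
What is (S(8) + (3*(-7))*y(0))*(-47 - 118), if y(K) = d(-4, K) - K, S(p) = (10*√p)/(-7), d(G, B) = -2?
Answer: -6930 + 3300*√2/7 ≈ -6263.3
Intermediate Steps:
S(p) = -10*√p/7 (S(p) = (10*√p)*(-⅐) = -10*√p/7)
y(K) = -2 - K
(S(8) + (3*(-7))*y(0))*(-47 - 118) = (-20*√2/7 + (3*(-7))*(-2 - 1*0))*(-47 - 118) = (-20*√2/7 - 21*(-2 + 0))*(-165) = (-20*√2/7 - 21*(-2))*(-165) = (-20*√2/7 + 42)*(-165) = (42 - 20*√2/7)*(-165) = -6930 + 3300*√2/7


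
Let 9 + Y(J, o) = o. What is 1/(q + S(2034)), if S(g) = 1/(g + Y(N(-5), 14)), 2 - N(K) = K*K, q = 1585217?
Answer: 2039/3232257464 ≈ 6.3083e-7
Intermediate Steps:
N(K) = 2 - K² (N(K) = 2 - K*K = 2 - K²)
Y(J, o) = -9 + o
S(g) = 1/(5 + g) (S(g) = 1/(g + (-9 + 14)) = 1/(g + 5) = 1/(5 + g))
1/(q + S(2034)) = 1/(1585217 + 1/(5 + 2034)) = 1/(1585217 + 1/2039) = 1/(3232257464/2039) = 2039/3232257464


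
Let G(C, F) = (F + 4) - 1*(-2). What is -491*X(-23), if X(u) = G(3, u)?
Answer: 8347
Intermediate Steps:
G(C, F) = 6 + F (G(C, F) = (4 + F) + 2 = 6 + F)
X(u) = 6 + u
-491*X(-23) = -491*(6 - 23) = -491*(-17) = 8347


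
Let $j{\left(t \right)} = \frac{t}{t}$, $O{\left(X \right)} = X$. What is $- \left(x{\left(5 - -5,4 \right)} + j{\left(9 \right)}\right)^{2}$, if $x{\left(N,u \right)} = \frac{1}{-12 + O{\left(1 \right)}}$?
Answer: $- \frac{100}{121} \approx -0.82645$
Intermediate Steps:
$j{\left(t \right)} = 1$
$x{\left(N,u \right)} = - \frac{1}{11}$ ($x{\left(N,u \right)} = \frac{1}{-12 + 1} = \frac{1}{-11} = - \frac{1}{11}$)
$- \left(x{\left(5 - -5,4 \right)} + j{\left(9 \right)}\right)^{2} = - \left(- \frac{1}{11} + 1\right)^{2} = - \left(\frac{10}{11}\right)^{2} = \left(-1\right) \frac{100}{121} = - \frac{100}{121}$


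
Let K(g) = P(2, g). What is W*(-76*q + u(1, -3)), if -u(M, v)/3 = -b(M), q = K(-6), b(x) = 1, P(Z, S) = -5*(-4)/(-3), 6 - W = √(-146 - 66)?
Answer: 3058 - 3058*I*√53/3 ≈ 3058.0 - 7420.9*I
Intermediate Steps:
W = 6 - 2*I*√53 (W = 6 - √(-146 - 66) = 6 - √(-212) = 6 - 2*I*√53 ≈ 6.0 - 14.56*I)
P(Z, S) = -20/3 (P(Z, S) = 20*(-⅓) = -20/3)
K(g) = -20/3
q = -20/3 ≈ -6.6667
u(M, v) = 3 (u(M, v) = -(-3) = -3*(-1) = 3)
W*(-76*q + u(1, -3)) = (6 - 2*I*√53)*(-76*(-20/3) + 3) = (6 - 2*I*√53)*(1520/3 + 3) = (6 - 2*I*√53)*(1529/3) = 3058 - 3058*I*√53/3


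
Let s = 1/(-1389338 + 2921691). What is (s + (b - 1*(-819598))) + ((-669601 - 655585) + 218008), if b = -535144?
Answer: -1260703589571/1532353 ≈ -8.2272e+5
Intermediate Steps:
s = 1/1532353 ≈ 6.5259e-7
(s + (b - 1*(-819598))) + ((-669601 - 655585) + 218008) = (1/1532353 + (-535144 - 1*(-819598))) + ((-669601 - 655585) + 218008) = (1/1532353 + (-535144 + 819598)) + (-1325186 + 218008) = (1/1532353 + 284454) - 1107178 = 435883940263/1532353 - 1107178 = -1260703589571/1532353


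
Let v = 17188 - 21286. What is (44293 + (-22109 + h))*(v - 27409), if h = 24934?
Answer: -1484546826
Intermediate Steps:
v = -4098
(44293 + (-22109 + h))*(v - 27409) = (44293 + (-22109 + 24934))*(-4098 - 27409) = (44293 + 2825)*(-31507) = 47118*(-31507) = -1484546826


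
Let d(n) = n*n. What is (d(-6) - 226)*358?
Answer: -68020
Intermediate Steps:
d(n) = n²
(d(-6) - 226)*358 = ((-6)² - 226)*358 = (36 - 226)*358 = -190*358 = -68020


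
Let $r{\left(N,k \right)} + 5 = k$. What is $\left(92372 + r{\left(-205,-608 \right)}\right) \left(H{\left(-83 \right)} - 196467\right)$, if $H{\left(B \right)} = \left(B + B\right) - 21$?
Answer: $-18044774386$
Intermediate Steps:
$r{\left(N,k \right)} = -5 + k$
$H{\left(B \right)} = -21 + 2 B$ ($H{\left(B \right)} = 2 B - 21 = -21 + 2 B$)
$\left(92372 + r{\left(-205,-608 \right)}\right) \left(H{\left(-83 \right)} - 196467\right) = \left(92372 - 613\right) \left(\left(-21 + 2 \left(-83\right)\right) - 196467\right) = \left(92372 - 613\right) \left(\left(-21 - 166\right) - 196467\right) = 91759 \left(-187 - 196467\right) = 91759 \left(-196654\right) = -18044774386$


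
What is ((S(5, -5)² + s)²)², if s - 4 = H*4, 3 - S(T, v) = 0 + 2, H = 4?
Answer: 194481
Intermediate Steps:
S(T, v) = 1 (S(T, v) = 3 - (0 + 2) = 3 - 1*2 = 3 - 2 = 1)
s = 20 (s = 4 + 4*4 = 4 + 16 = 20)
((S(5, -5)² + s)²)² = ((1² + 20)²)² = ((1 + 20)²)² = (21²)² = 441² = 194481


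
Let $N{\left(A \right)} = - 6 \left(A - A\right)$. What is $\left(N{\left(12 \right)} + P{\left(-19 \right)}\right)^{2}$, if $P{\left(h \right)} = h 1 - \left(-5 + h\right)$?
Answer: $25$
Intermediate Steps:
$N{\left(A \right)} = 0$ ($N{\left(A \right)} = \left(-6\right) 0 = 0$)
$P{\left(h \right)} = 5$ ($P{\left(h \right)} = h - \left(-5 + h\right) = 5$)
$\left(N{\left(12 \right)} + P{\left(-19 \right)}\right)^{2} = \left(0 + 5\right)^{2} = 5^{2} = 25$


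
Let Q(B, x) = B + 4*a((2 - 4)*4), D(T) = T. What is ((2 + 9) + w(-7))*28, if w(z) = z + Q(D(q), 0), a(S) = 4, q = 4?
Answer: 672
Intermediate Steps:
Q(B, x) = 16 + B (Q(B, x) = B + 4*4 = B + 16 = 16 + B)
w(z) = 20 + z (w(z) = z + (16 + 4) = z + 20 = 20 + z)
((2 + 9) + w(-7))*28 = ((2 + 9) + (20 - 7))*28 = (11 + 13)*28 = 24*28 = 672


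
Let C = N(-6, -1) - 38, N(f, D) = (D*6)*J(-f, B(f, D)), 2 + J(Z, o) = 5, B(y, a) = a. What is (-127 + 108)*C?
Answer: 1064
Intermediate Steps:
J(Z, o) = 3 (J(Z, o) = -2 + 5 = 3)
N(f, D) = 18*D (N(f, D) = (D*6)*3 = (6*D)*3 = 18*D)
C = -56 (C = 18*(-1) - 38 = -18 - 38 = -56)
(-127 + 108)*C = (-127 + 108)*(-56) = -19*(-56) = 1064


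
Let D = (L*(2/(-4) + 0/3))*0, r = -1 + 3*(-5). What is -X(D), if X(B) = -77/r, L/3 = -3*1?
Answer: -77/16 ≈ -4.8125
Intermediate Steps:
L = -9 (L = 3*(-3*1) = 3*(-3) = -9)
r = -16 (r = -1 - 15 = -16)
D = 0 (D = -9*(2/(-4) + 0/3)*0 = -9*(2*(-1/4) + 0*(1/3))*0 = -9*(-1/2 + 0)*0 = -9*(-1/2)*0 = (9/2)*0 = 0)
X(B) = 77/16 (X(B) = -77/(-16) = -77*(-1/16) = 77/16)
-X(D) = -1*77/16 = -77/16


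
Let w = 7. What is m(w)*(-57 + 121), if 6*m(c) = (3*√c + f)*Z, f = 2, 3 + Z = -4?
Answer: -448/3 - 224*√7 ≈ -741.98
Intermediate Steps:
Z = -7 (Z = -3 - 4 = -7)
m(c) = -7/3 - 7*√c/2 (m(c) = ((3*√c + 2)*(-7))/6 = ((2 + 3*√c)*(-7))/6 = (-14 - 21*√c)/6 = -7/3 - 7*√c/2)
m(w)*(-57 + 121) = (-7/3 - 7*√7/2)*(-57 + 121) = (-7/3 - 7*√7/2)*64 = -448/3 - 224*√7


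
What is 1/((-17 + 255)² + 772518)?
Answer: 1/829162 ≈ 1.2060e-6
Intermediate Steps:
1/((-17 + 255)² + 772518) = 1/(238² + 772518) = 1/(56644 + 772518) = 1/829162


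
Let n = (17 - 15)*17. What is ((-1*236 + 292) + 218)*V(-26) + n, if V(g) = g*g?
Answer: 185258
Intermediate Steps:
V(g) = g²
n = 34 (n = 2*17 = 34)
((-1*236 + 292) + 218)*V(-26) + n = ((-1*236 + 292) + 218)*(-26)² + 34 = ((-236 + 292) + 218)*676 + 34 = (56 + 218)*676 + 34 = 274*676 + 34 = 185224 + 34 = 185258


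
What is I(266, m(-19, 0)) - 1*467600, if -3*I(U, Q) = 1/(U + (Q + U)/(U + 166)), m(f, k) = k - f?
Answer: -17955372448/38399 ≈ -4.6760e+5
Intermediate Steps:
I(U, Q) = -1/(3*(U + (Q + U)/(166 + U))) (I(U, Q) = -1/(3*(U + (Q + U)/(U + 166))) = -1/(3*(U + (Q + U)/(166 + U))))
I(266, m(-19, 0)) - 1*467600 = (-166 - 1*266)/(3*((0 - 1*(-19)) + 266**2 + 167*266)) - 1*467600 = (-166 - 266)/(3*((0 + 19) + 70756 + 44422)) - 467600 = (1/3)*(-432)/(19 + 70756 + 44422) - 467600 = (1/3)*(-432)/115197 - 467600 = (1/3)*(1/115197)*(-432) - 467600 = -48/38399 - 467600 = -17955372448/38399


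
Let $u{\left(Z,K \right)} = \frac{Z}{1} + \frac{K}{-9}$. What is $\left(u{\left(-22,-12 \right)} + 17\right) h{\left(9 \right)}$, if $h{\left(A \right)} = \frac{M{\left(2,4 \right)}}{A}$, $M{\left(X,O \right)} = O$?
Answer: $- \frac{44}{27} \approx -1.6296$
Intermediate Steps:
$u{\left(Z,K \right)} = Z - \frac{K}{9}$ ($u{\left(Z,K \right)} = Z 1 + K \left(- \frac{1}{9}\right) = Z - \frac{K}{9}$)
$h{\left(A \right)} = \frac{4}{A}$
$\left(u{\left(-22,-12 \right)} + 17\right) h{\left(9 \right)} = \left(\left(-22 - - \frac{4}{3}\right) + 17\right) \frac{4}{9} = \left(\left(-22 + \frac{4}{3}\right) + 17\right) 4 \cdot \frac{1}{9} = \left(- \frac{62}{3} + 17\right) \frac{4}{9} = \left(- \frac{11}{3}\right) \frac{4}{9} = - \frac{44}{27}$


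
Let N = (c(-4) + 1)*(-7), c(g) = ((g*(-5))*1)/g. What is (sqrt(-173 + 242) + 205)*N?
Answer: 5740 + 28*sqrt(69) ≈ 5972.6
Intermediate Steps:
c(g) = -5 (c(g) = (-5*g*1)/g = (-5*g)/g = -5)
N = 28 (N = (-5 + 1)*(-7) = -4*(-7) = 28)
(sqrt(-173 + 242) + 205)*N = (sqrt(-173 + 242) + 205)*28 = (sqrt(69) + 205)*28 = (205 + sqrt(69))*28 = 5740 + 28*sqrt(69)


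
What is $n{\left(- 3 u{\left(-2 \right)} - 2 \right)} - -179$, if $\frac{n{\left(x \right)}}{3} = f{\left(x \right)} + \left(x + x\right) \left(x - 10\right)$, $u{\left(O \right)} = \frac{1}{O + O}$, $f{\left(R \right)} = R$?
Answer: $\frac{2077}{8} \approx 259.63$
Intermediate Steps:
$u{\left(O \right)} = \frac{1}{2 O}$
$n{\left(x \right)} = 3 x + 6 x \left(-10 + x\right)$ ($n{\left(x \right)} = 3 \left(x + \left(x + x\right) \left(x - 10\right)\right) = 3 \left(x + 2 x \left(-10 + x\right)\right) = 3 x + 6 x \left(-10 + x\right)$)
$n{\left(- 3 u{\left(-2 \right)} - 2 \right)} - -179 = 3 \left(- 3 \frac{1}{2 \left(-2\right)} - 2\right) \left(-19 + 2 \left(- 3 \frac{1}{2 \left(-2\right)} - 2\right)\right) - -179 = 3 \left(- 3 \cdot \frac{1}{2} \left(- \frac{1}{2}\right) - 2\right) \left(-19 + 2 \left(- 3 \cdot \frac{1}{2} \left(- \frac{1}{2}\right) - 2\right)\right) + 179 = 3 \left(\left(-3\right) \left(- \frac{1}{4}\right) - 2\right) \left(-19 + 2 \left(\left(-3\right) \left(- \frac{1}{4}\right) - 2\right)\right) + 179 = 3 \left(\frac{3}{4} - 2\right) \left(-19 + 2 \left(\frac{3}{4} - 2\right)\right) + 179 = 3 \left(- \frac{5}{4}\right) \left(-19 + 2 \left(- \frac{5}{4}\right)\right) + 179 = 3 \left(- \frac{5}{4}\right) \left(-19 - \frac{5}{2}\right) + 179 = 3 \left(- \frac{5}{4}\right) \left(- \frac{43}{2}\right) + 179 = \frac{645}{8} + 179 = \frac{2077}{8}$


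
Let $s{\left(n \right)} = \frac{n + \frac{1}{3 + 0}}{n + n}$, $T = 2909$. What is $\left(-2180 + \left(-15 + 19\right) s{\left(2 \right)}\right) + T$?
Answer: $\frac{2194}{3} \approx 731.33$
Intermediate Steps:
$s{\left(n \right)} = \frac{\frac{1}{3} + n}{2 n}$ ($s{\left(n \right)} = \frac{n + \frac{1}{3}}{2 n} = \left(n + \frac{1}{3}\right) \frac{1}{2 n} = \left(\frac{1}{3} + n\right) \frac{1}{2 n} = \frac{\frac{1}{3} + n}{2 n}$)
$\left(-2180 + \left(-15 + 19\right) s{\left(2 \right)}\right) + T = \left(-2180 + \left(-15 + 19\right) \frac{1 + 3 \cdot 2}{6 \cdot 2}\right) + 2909 = \left(-2180 + 4 \cdot \frac{1}{6} \cdot \frac{1}{2} \left(1 + 6\right)\right) + 2909 = \left(-2180 + 4 \cdot \frac{1}{6} \cdot \frac{1}{2} \cdot 7\right) + 2909 = \left(-2180 + 4 \cdot \frac{7}{12}\right) + 2909 = \left(-2180 + \frac{7}{3}\right) + 2909 = - \frac{6533}{3} + 2909 = \frac{2194}{3}$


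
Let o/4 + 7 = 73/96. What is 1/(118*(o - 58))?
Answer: -12/117469 ≈ -0.00010215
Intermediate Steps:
o = -599/24 (o = -28 + 4*(73/96) = -28 + 73/24 = -599/24 ≈ -24.958)
1/(118*(o - 58)) = 1/(118*(-599/24 - 58)) = 1/(118*(-1991/24)) = 1/(-117469/12) = -12/117469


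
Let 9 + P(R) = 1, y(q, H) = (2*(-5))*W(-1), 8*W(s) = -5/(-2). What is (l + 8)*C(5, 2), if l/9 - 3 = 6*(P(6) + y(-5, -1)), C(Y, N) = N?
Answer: -2263/2 ≈ -1131.5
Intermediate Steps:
W(s) = 5/16 (W(s) = (-5/(-2))/8 = (-5*(-½))/8 = (⅛)*(5/2) = 5/16)
y(q, H) = -25/8 (y(q, H) = (2*(-5))*(5/16) = -10*5/16 = -25/8)
P(R) = -8 (P(R) = -9 + 1 = -8)
l = -2295/4 (l = 27 + 9*(6*(-8 - 25/8)) = 27 + 9*(6*(-89/8)) = 27 + 9*(-267/4) = 27 - 2403/4 = -2295/4 ≈ -573.75)
(l + 8)*C(5, 2) = (-2295/4 + 8)*2 = -2263/4*2 = -2263/2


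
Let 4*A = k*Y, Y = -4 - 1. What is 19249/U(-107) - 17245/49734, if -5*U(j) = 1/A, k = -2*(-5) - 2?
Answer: 47866471055/49734 ≈ 9.6245e+5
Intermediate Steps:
Y = -5
k = 8 (k = 10 - 2 = 8)
A = -10 (A = (8*(-5))/4 = (¼)*(-40) = -10)
U(j) = 1/50 (U(j) = -⅕/(-10) = -⅕*(-⅒) = 1/50)
19249/U(-107) - 17245/49734 = 19249/(1/50) - 17245/49734 = 19249*50 - 17245*1/49734 = 962450 - 17245/49734 = 47866471055/49734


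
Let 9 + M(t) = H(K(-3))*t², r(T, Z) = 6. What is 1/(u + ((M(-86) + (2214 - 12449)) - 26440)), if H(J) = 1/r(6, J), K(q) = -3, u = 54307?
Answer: 3/56567 ≈ 5.3034e-5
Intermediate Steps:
H(J) = ⅙ (H(J) = 1/6 = ⅙)
M(t) = -9 + t²/6
1/(u + ((M(-86) + (2214 - 12449)) - 26440)) = 1/(54307 + (((-9 + (⅙)*(-86)²) + (2214 - 12449)) - 26440)) = 1/(54307 + (((-9 + (⅙)*7396) - 10235) - 26440)) = 1/(54307 + (((-9 + 3698/3) - 10235) - 26440)) = 1/(54307 + ((3671/3 - 10235) - 26440)) = 1/(54307 + (-27034/3 - 26440)) = 1/(54307 - 106354/3) = 1/(56567/3) = 3/56567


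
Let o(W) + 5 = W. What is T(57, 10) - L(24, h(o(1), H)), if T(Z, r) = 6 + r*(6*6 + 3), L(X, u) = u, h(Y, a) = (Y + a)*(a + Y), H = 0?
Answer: 380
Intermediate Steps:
o(W) = -5 + W
h(Y, a) = (Y + a)**2 (h(Y, a) = (Y + a)*(Y + a) = (Y + a)**2)
T(Z, r) = 6 + 39*r (T(Z, r) = 6 + r*(36 + 3) = 6 + r*39 = 6 + 39*r)
T(57, 10) - L(24, h(o(1), H)) = (6 + 39*10) - ((-5 + 1) + 0)**2 = (6 + 390) - (-4 + 0)**2 = 396 - 1*(-4)**2 = 396 - 1*16 = 396 - 16 = 380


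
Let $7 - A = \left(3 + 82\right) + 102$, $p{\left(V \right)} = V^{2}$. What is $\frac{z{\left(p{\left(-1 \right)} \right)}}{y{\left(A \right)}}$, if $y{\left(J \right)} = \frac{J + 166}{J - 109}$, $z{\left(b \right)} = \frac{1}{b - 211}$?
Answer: $- \frac{289}{2940} \approx -0.098299$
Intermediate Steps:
$A = -180$ ($A = 7 - \left(\left(3 + 82\right) + 102\right) = 7 - \left(85 + 102\right) = 7 - 187 = -180$)
$z{\left(b \right)} = \frac{1}{-211 + b}$
$y{\left(J \right)} = \frac{166 + J}{-109 + J}$
$\frac{z{\left(p{\left(-1 \right)} \right)}}{y{\left(A \right)}} = \frac{1}{\left(-211 + \left(-1\right)^{2}\right) \frac{166 - 180}{-109 - 180}} = \frac{1}{\left(-211 + 1\right) \frac{1}{-289} \left(-14\right)} = \frac{1}{\left(-210\right) \left(\left(- \frac{1}{289}\right) \left(-14\right)\right)} = - \frac{1}{210 \cdot \frac{14}{289}} = \left(- \frac{1}{210}\right) \frac{289}{14} = - \frac{289}{2940}$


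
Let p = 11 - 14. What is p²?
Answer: 9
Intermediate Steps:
p = -3
p² = (-3)² = 9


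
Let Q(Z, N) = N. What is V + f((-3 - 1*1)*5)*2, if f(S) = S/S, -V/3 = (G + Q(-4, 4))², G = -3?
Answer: -1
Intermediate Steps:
V = -3 (V = -3*(-3 + 4)² = -3*1² = -3*1 = -3)
f(S) = 1
V + f((-3 - 1*1)*5)*2 = -3 + 1*2 = -3 + 2 = -1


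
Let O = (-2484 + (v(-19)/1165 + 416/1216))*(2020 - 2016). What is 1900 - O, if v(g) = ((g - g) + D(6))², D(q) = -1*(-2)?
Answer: 261959266/22135 ≈ 11835.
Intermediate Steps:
D(q) = 2
v(g) = 4 (v(g) = ((g - g) + 2)² = (0 + 2)² = 2² = 4)
O = -219902766/22135 (O = (-2484 + (4/1165 + 416/1216))*(2020 - 2016) = (-2484 + (4*(1/1165) + 416*(1/1216)))*4 = (-2484 + (4/1165 + 13/38))*4 = (-2484 + 15297/44270)*4 = -109951383/44270*4 = -219902766/22135 ≈ -9934.6)
1900 - O = 1900 - 1*(-219902766/22135) = 1900 + 219902766/22135 = 261959266/22135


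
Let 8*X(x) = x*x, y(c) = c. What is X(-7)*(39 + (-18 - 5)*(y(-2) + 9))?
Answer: -2989/4 ≈ -747.25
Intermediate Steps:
X(x) = x²/8 (X(x) = (x*x)/8 = x²/8)
X(-7)*(39 + (-18 - 5)*(y(-2) + 9)) = ((⅛)*(-7)²)*(39 + (-18 - 5)*(-2 + 9)) = ((⅛)*49)*(39 - 23*7) = 49*(39 - 161)/8 = (49/8)*(-122) = -2989/4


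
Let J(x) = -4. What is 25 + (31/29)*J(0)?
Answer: 601/29 ≈ 20.724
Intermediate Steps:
25 + (31/29)*J(0) = 25 + (31/29)*(-4) = 25 - 124/29 = 601/29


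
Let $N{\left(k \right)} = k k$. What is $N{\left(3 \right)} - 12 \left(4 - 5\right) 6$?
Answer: $81$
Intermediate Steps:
$N{\left(k \right)} = k^{2}$
$N{\left(3 \right)} - 12 \left(4 - 5\right) 6 = 3^{2} - 12 \left(4 - 5\right) 6 = 9 - 12 \left(\left(-1\right) 6\right) = 9 - -72 = 9 + 72 = 81$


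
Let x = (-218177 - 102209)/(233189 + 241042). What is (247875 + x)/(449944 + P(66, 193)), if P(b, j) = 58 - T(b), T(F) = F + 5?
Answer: 117549688739/213371228061 ≈ 0.55092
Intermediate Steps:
T(F) = 5 + F
x = -320386/474231 ≈ -0.67559
P(b, j) = 53 - b (P(b, j) = 58 - (5 + b) = 58 + (-5 - b) = 53 - b)
(247875 + x)/(449944 + P(66, 193)) = (247875 - 320386/474231)/(449944 + (53 - 1*66)) = 117549688739/(474231*(449944 + (53 - 66))) = 117549688739/(474231*(449944 - 13)) = (117549688739/474231)/449931 = (117549688739/474231)*(1/449931) = 117549688739/213371228061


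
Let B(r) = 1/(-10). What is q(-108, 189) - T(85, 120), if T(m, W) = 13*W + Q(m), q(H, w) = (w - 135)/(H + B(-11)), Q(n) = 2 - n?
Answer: -1597177/1081 ≈ -1477.5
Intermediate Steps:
B(r) = -⅒
q(H, w) = (-135 + w)/(-⅒ + H) (q(H, w) = (w - 135)/(H - ⅒) = (-135 + w)/(-⅒ + H))
T(m, W) = 2 - m + 13*W (T(m, W) = 13*W + (2 - m) = 2 - m + 13*W)
q(-108, 189) - T(85, 120) = 10*(-135 + 189)/(-1 + 10*(-108)) - (2 - 1*85 + 13*120) = 10*54/(-1 - 1080) - (2 - 85 + 1560) = 10*54/(-1081) - 1*1477 = 10*(-1/1081)*54 - 1477 = -540/1081 - 1477 = -1597177/1081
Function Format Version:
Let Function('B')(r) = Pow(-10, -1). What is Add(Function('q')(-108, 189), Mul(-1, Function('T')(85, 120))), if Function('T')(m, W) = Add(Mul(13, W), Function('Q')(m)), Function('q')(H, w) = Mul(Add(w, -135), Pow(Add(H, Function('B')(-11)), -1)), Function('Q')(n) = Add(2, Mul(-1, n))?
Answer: Rational(-1597177, 1081) ≈ -1477.5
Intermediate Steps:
Function('B')(r) = Rational(-1, 10)
Function('q')(H, w) = Mul(Pow(Add(Rational(-1, 10), H), -1), Add(-135, w)) (Function('q')(H, w) = Mul(Add(w, -135), Pow(Add(H, Rational(-1, 10)), -1)) = Mul(Add(-135, w), Pow(Add(Rational(-1, 10), H), -1)) = Mul(Pow(Add(Rational(-1, 10), H), -1), Add(-135, w)))
Function('T')(m, W) = Add(2, Mul(-1, m), Mul(13, W)) (Function('T')(m, W) = Add(Mul(13, W), Add(2, Mul(-1, m))) = Add(2, Mul(-1, m), Mul(13, W)))
Add(Function('q')(-108, 189), Mul(-1, Function('T')(85, 120))) = Add(Mul(10, Pow(Add(-1, Mul(10, -108)), -1), Add(-135, 189)), Mul(-1, Add(2, Mul(-1, 85), Mul(13, 120)))) = Add(Mul(10, Pow(Add(-1, -1080), -1), 54), Mul(-1, Add(2, -85, 1560))) = Add(Mul(10, Pow(-1081, -1), 54), Mul(-1, 1477)) = Add(Mul(10, Rational(-1, 1081), 54), -1477) = Add(Rational(-540, 1081), -1477) = Rational(-1597177, 1081)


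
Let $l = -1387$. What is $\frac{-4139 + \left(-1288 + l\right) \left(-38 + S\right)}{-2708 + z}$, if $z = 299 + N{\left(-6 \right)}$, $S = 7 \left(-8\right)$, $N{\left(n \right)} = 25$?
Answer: $- \frac{247311}{2384} \approx -103.74$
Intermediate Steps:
$S = -56$
$z = 324$ ($z = 299 + 25 = 324$)
$\frac{-4139 + \left(-1288 + l\right) \left(-38 + S\right)}{-2708 + z} = \frac{-4139 + \left(-1288 - 1387\right) \left(-38 - 56\right)}{-2708 + 324} = \frac{-4139 - -251450}{-2384} = \left(-4139 + 251450\right) \left(- \frac{1}{2384}\right) = 247311 \left(- \frac{1}{2384}\right) = - \frac{247311}{2384}$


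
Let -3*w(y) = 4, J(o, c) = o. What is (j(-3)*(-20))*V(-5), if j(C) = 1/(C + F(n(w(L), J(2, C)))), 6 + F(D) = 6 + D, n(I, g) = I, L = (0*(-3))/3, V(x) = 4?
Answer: 240/13 ≈ 18.462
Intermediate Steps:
L = 0 (L = 0*(⅓) = 0)
w(y) = -4/3 (w(y) = -⅓*4 = -4/3)
F(D) = D (F(D) = -6 + (6 + D) = D)
j(C) = 1/(-4/3 + C) (j(C) = 1/(C - 4/3) = 1/(-4/3 + C))
(j(-3)*(-20))*V(-5) = ((3/(-4 + 3*(-3)))*(-20))*4 = ((3/(-4 - 9))*(-20))*4 = ((3/(-13))*(-20))*4 = ((3*(-1/13))*(-20))*4 = -3/13*(-20)*4 = (60/13)*4 = 240/13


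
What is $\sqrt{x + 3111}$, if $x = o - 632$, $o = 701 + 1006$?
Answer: $\sqrt{4186} \approx 64.699$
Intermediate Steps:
$o = 1707$
$x = 1075$ ($x = 1707 - 632 = 1075$)
$\sqrt{x + 3111} = \sqrt{1075 + 3111} = \sqrt{4186}$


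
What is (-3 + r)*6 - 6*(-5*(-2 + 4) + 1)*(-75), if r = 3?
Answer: -4050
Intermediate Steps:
(-3 + r)*6 - 6*(-5*(-2 + 4) + 1)*(-75) = (-3 + 3)*6 - 6*(-5*(-2 + 4) + 1)*(-75) = 0*6 - 6*(-5*2 + 1)*(-75) = 0 - 6*(-10 + 1)*(-75) = 0 - 6*(-9)*(-75) = 0 + 54*(-75) = 0 - 4050 = -4050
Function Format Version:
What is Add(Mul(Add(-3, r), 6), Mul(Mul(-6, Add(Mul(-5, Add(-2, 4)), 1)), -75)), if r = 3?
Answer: -4050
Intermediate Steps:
Add(Mul(Add(-3, r), 6), Mul(Mul(-6, Add(Mul(-5, Add(-2, 4)), 1)), -75)) = Add(Mul(Add(-3, 3), 6), Mul(Mul(-6, Add(Mul(-5, Add(-2, 4)), 1)), -75)) = Add(Mul(0, 6), Mul(Mul(-6, Add(Mul(-5, 2), 1)), -75)) = Add(0, Mul(Mul(-6, Add(-10, 1)), -75)) = Add(0, Mul(Mul(-6, -9), -75)) = Add(0, Mul(54, -75)) = Add(0, -4050) = -4050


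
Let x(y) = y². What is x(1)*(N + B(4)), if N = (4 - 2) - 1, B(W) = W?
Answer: 5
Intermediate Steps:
N = 1 (N = 2 - 1 = 1)
x(1)*(N + B(4)) = 1²*(1 + 4) = 1*5 = 5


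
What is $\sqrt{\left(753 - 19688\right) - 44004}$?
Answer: $i \sqrt{62939} \approx 250.88 i$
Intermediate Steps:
$\sqrt{\left(753 - 19688\right) - 44004} = \sqrt{-18935 - 44004} = \sqrt{-62939} = i \sqrt{62939}$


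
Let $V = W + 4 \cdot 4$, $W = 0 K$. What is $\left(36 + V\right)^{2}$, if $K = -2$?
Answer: $2704$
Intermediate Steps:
$W = 0$ ($W = 0 \left(-2\right) = 0$)
$V = 16$ ($V = 0 + 4 \cdot 4 = 0 + 16 = 16$)
$\left(36 + V\right)^{2} = \left(36 + 16\right)^{2} = 52^{2} = 2704$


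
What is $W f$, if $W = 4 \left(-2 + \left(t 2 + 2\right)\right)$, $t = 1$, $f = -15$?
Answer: $-120$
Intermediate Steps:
$W = 8$ ($W = 4 \left(-2 + \left(1 \cdot 2 + 2\right)\right) = 4 \left(-2 + \left(2 + 2\right)\right) = 4 \left(-2 + 4\right) = 4 \cdot 2 = 8$)
$W f = 8 \left(-15\right) = -120$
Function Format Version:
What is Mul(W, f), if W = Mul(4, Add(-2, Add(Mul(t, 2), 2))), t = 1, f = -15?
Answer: -120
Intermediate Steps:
W = 8 (W = Mul(4, Add(-2, Add(Mul(1, 2), 2))) = Mul(4, Add(-2, Add(2, 2))) = Mul(4, Add(-2, 4)) = Mul(4, 2) = 8)
Mul(W, f) = Mul(8, -15) = -120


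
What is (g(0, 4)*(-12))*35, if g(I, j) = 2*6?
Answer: -5040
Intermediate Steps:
g(I, j) = 12
(g(0, 4)*(-12))*35 = (12*(-12))*35 = -144*35 = -5040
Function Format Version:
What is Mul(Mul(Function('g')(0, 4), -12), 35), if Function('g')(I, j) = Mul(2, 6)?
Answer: -5040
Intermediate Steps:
Function('g')(I, j) = 12
Mul(Mul(Function('g')(0, 4), -12), 35) = Mul(Mul(12, -12), 35) = Mul(-144, 35) = -5040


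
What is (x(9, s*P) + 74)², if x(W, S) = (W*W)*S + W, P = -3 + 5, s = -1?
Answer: 6241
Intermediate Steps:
P = 2
x(W, S) = W + S*W² (x(W, S) = W²*S + W = S*W² + W = W + S*W²)
(x(9, s*P) + 74)² = (9*(1 - 1*2*9) + 74)² = (9*(1 - 2*9) + 74)² = (9*(1 - 18) + 74)² = (9*(-17) + 74)² = (-153 + 74)² = (-79)² = 6241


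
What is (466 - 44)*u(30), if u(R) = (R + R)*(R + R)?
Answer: 1519200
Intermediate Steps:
u(R) = 4*R**2 (u(R) = (2*R)*(2*R) = 4*R**2)
(466 - 44)*u(30) = (466 - 44)*(4*30**2) = 422*(4*900) = 422*3600 = 1519200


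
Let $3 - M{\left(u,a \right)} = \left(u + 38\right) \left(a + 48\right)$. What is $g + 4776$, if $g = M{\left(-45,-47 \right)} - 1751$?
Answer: $3035$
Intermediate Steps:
$M{\left(u,a \right)} = 3 - \left(38 + u\right) \left(48 + a\right)$ ($M{\left(u,a \right)} = 3 - \left(u + 38\right) \left(a + 48\right) = 3 - \left(38 + u\right) \left(48 + a\right)$)
$g = -1741$ ($g = \left(-1821 - -2160 - -1786 - \left(-47\right) \left(-45\right)\right) - 1751 = \left(-1821 + 2160 + 1786 - 2115\right) - 1751 = 10 - 1751 = -1741$)
$g + 4776 = -1741 + 4776 = 3035$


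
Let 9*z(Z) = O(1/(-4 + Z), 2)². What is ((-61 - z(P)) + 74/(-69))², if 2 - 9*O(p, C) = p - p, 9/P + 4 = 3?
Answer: 1083391621321/281132289 ≈ 3853.7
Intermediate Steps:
P = -9 (P = 9/(-4 + 3) = 9/(-1) = 9*(-1) = -9)
O(p, C) = 2/9 (O(p, C) = 2/9 - (p - p)/9 = 2/9 - ⅑*0 = 2/9 + 0 = 2/9)
z(Z) = 4/729 (z(Z) = (2/9)²/9 = (⅑)*(4/81) = 4/729)
((-61 - z(P)) + 74/(-69))² = ((-61 - 1*4/729) + 74/(-69))² = ((-61 - 4/729) + 74*(-1/69))² = (-44473/729 - 74/69)² = (-1040861/16767)² = 1083391621321/281132289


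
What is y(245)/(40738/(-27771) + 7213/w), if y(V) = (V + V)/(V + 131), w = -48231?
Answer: -109386219915/135682526596 ≈ -0.80619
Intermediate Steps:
y(V) = 2*V/(131 + V) (y(V) = (2*V)/(131 + V) = 2*V/(131 + V))
y(245)/(40738/(-27771) + 7213/w) = (2*245/(131 + 245))/(40738/(-27771) + 7213/(-48231)) = (2*245/376)/(40738*(-1/27771) + 7213*(-1/48231)) = (2*245*(1/376))/(-40738/27771 - 7213/48231) = 245/(188*(-721715567/446474367)) = (245/188)*(-446474367/721715567) = -109386219915/135682526596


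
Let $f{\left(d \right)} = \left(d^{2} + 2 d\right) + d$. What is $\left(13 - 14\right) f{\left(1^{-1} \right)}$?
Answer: $-4$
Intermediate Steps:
$f{\left(d \right)} = d^{2} + 3 d$
$\left(13 - 14\right) f{\left(1^{-1} \right)} = \left(13 - 14\right) \frac{3 + 1^{-1}}{1} = - 1 \left(3 + 1\right) = - 1 \cdot 4 = \left(-1\right) 4 = -4$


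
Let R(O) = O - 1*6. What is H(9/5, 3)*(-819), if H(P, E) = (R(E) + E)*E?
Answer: 0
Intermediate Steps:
R(O) = -6 + O (R(O) = O - 6 = -6 + O)
H(P, E) = E*(-6 + 2*E) (H(P, E) = ((-6 + E) + E)*E = (-6 + 2*E)*E = E*(-6 + 2*E))
H(9/5, 3)*(-819) = (2*3*(-3 + 3))*(-819) = (2*3*0)*(-819) = 0*(-819) = 0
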